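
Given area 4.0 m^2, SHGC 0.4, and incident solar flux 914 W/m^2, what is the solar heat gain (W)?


Solar heat gain: Q = Area * SHGC * Irradiance
  Q = 4.0 * 0.4 * 914 = 1462.4 W

1462.4 W


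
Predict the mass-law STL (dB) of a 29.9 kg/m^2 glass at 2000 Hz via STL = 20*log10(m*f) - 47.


Mass law: STL = 20 * log10(m * f) - 47
  m * f = 29.9 * 2000 = 59800
  log10(59800) = 4.7767
  STL = 20 * 4.7767 - 47 = 95.534 - 47 = 48.5 dB

48.5 dB


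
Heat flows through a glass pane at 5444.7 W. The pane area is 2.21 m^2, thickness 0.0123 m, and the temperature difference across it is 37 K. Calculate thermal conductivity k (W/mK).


Fourier's law rearranged: k = Q * t / (A * dT)
  Numerator = 5444.7 * 0.0123 = 66.96981
  Denominator = 2.21 * 37 = 81.77
  k = 66.96981 / 81.77 = 0.819 W/mK

0.819 W/mK


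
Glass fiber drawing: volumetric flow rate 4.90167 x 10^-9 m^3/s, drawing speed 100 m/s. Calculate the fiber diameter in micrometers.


Cross-sectional area from continuity:
  A = Q / v = 4.90167 x 10^-9 / 100 = 4.90167 x 10^-11 m^2
Diameter from circular cross-section:
  d = sqrt(4A / pi) * 10^6 (m -> um)
  d = sqrt(4 * 4.90167 x 10^-11 / pi) * 10^6 = 7.9 um

7.9 um


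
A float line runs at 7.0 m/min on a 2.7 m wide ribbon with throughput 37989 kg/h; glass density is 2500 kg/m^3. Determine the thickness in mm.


Ribbon cross-section from mass balance:
  Volume rate = throughput / density = 37989 / 2500 = 15.1956 m^3/h
  thickness = volume rate / (speed * 60 * width), i.e.
  thickness = throughput / (60 * speed * width * density) * 1000
  thickness = 37989 / (60 * 7.0 * 2.7 * 2500) * 1000 = 13.4 mm

13.4 mm


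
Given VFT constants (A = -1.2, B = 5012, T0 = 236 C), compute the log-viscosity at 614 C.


VFT equation: log(eta) = A + B / (T - T0)
  T - T0 = 614 - 236 = 378
  B / (T - T0) = 5012 / 378 = 13.259
  log(eta) = -1.2 + 13.259 = 12.059

12.059


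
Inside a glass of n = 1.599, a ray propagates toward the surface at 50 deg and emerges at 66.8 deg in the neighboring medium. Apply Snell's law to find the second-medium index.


Apply Snell's law: n1 * sin(theta1) = n2 * sin(theta2)
  n2 = n1 * sin(theta1) / sin(theta2)
  sin(50) = 0.766044
  sin(66.8) = 0.919135
  n2 = 1.599 * 0.766044 / 0.919135 = 1.3327

1.3327


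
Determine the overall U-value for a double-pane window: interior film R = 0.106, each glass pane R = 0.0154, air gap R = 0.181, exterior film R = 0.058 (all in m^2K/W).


Total thermal resistance (series):
  R_total = R_in + R_glass + R_air + R_glass + R_out
  R_total = 0.106 + 0.0154 + 0.181 + 0.0154 + 0.058 = 0.3758 m^2K/W
U-value = 1 / R_total = 1 / 0.3758 = 2.661 W/m^2K

2.661 W/m^2K


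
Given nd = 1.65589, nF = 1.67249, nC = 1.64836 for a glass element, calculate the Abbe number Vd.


Abbe number formula: Vd = (nd - 1) / (nF - nC)
  nd - 1 = 1.65589 - 1 = 0.65589
  nF - nC = 1.67249 - 1.64836 = 0.02413
  Vd = 0.65589 / 0.02413 = 27.18

27.18


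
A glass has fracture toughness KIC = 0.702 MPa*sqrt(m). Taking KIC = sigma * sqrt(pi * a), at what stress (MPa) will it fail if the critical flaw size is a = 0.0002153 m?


Rearrange KIC = sigma * sqrt(pi * a):
  sigma = KIC / sqrt(pi * a)
  sqrt(pi * 0.0002153) = 0.026007
  sigma = 0.702 / 0.026007 = 26.99 MPa

26.99 MPa


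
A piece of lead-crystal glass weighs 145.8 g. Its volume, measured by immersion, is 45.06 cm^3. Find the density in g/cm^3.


Use the definition of density:
  rho = mass / volume
  rho = 145.8 / 45.06 = 3.236 g/cm^3

3.236 g/cm^3


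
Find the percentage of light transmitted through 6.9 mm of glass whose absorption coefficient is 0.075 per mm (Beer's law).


Beer-Lambert law: T = exp(-alpha * thickness)
  exponent = -0.075 * 6.9 = -0.5175
  T = exp(-0.5175) = 0.596
  Percentage = 0.596 * 100 = 59.6%

59.6%


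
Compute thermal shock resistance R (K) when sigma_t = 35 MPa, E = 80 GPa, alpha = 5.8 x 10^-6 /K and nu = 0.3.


Thermal shock resistance: R = sigma * (1 - nu) / (E * alpha)
  Numerator = 35 * (1 - 0.3) = 24.5
  Denominator = 80 * 1000 * (5.8 x 10^-6) = 0.464
  R = 24.5 / 0.464 = 52.8 K

52.8 K


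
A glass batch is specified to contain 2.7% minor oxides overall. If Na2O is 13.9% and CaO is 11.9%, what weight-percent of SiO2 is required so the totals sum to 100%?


Known pieces sum to 100%:
  SiO2 = 100 - (others + Na2O + CaO)
  SiO2 = 100 - (2.7 + 13.9 + 11.9) = 71.5%

71.5%


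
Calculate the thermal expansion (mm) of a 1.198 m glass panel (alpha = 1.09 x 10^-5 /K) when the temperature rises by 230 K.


Thermal expansion formula: dL = alpha * L0 * dT
  dL = (1.09 x 10^-5) * 1.198 * 230 = 0.00300339 m
Convert to mm: 0.00300339 * 1000 = 3.0034 mm

3.0034 mm


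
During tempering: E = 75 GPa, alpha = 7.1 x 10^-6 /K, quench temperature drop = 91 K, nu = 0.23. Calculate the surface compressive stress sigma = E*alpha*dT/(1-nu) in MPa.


Tempering stress: sigma = E * alpha * dT / (1 - nu)
  E (MPa) = 75 * 1000 = 75000
  Numerator = 75000 * (7.1 x 10^-6) * 91 = 48.4575
  Denominator = 1 - 0.23 = 0.77
  sigma = 48.4575 / 0.77 = 62.9 MPa

62.9 MPa


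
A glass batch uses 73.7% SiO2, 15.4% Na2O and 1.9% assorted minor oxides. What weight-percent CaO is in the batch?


Pieces sum to 100%:
  CaO = 100 - (SiO2 + Na2O + others)
  CaO = 100 - (73.7 + 15.4 + 1.9) = 9.0%

9.0%


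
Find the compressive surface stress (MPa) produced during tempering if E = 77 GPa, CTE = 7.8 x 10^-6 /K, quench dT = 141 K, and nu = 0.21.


Tempering stress: sigma = E * alpha * dT / (1 - nu)
  E (MPa) = 77 * 1000 = 77000
  Numerator = 77000 * (7.8 x 10^-6) * 141 = 84.6846
  Denominator = 1 - 0.21 = 0.79
  sigma = 84.6846 / 0.79 = 107.2 MPa

107.2 MPa


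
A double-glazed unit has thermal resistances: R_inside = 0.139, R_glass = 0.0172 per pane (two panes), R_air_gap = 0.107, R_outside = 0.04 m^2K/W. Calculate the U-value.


Total thermal resistance (series):
  R_total = R_in + R_glass + R_air + R_glass + R_out
  R_total = 0.139 + 0.0172 + 0.107 + 0.0172 + 0.04 = 0.3204 m^2K/W
U-value = 1 / R_total = 1 / 0.3204 = 3.121 W/m^2K

3.121 W/m^2K


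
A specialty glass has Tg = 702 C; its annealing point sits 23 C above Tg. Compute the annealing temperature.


The annealing temperature is Tg plus the offset:
  T_anneal = 702 + 23 = 725 C

725 C


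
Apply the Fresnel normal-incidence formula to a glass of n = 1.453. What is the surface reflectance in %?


Fresnel reflectance at normal incidence:
  R = ((n - 1)/(n + 1))^2
  (n - 1)/(n + 1) = (1.453 - 1)/(1.453 + 1) = 0.184672
  R = 0.184672^2 = 0.0341037
  R(%) = 0.0341037 * 100 = 3.41%

3.41%


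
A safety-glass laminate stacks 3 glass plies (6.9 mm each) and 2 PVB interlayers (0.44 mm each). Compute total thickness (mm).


Total thickness = glass contribution + PVB contribution
  Glass: 3 * 6.9 = 20.7 mm
  PVB: 2 * 0.44 = 0.88 mm
  Total = 20.7 + 0.88 = 21.58 mm

21.58 mm


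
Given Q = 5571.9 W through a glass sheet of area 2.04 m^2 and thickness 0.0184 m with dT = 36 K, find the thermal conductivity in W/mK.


Fourier's law rearranged: k = Q * t / (A * dT)
  Numerator = 5571.9 * 0.0184 = 102.52296
  Denominator = 2.04 * 36 = 73.44
  k = 102.52296 / 73.44 = 1.396 W/mK

1.396 W/mK


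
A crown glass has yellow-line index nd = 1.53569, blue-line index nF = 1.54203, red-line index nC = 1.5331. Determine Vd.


Abbe number formula: Vd = (nd - 1) / (nF - nC)
  nd - 1 = 1.53569 - 1 = 0.53569
  nF - nC = 1.54203 - 1.5331 = 0.00893
  Vd = 0.53569 / 0.00893 = 59.99

59.99


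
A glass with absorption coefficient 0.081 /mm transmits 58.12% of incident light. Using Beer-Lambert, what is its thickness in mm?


Rearrange T = exp(-alpha * thickness):
  thickness = -ln(T) / alpha
  T = 58.12/100 = 0.5812
  ln(T) = -0.54266
  -ln(T) = 0.54266
  thickness = 0.54266 / 0.081 = 6.7 mm

6.7 mm


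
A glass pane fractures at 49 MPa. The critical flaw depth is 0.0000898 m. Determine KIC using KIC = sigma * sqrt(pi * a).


Fracture toughness: KIC = sigma * sqrt(pi * a)
  pi * a = pi * 0.0000898 = 0.000282115
  sqrt(pi * a) = 0.016796
  KIC = 49 * 0.016796 = 0.823 MPa*sqrt(m)

0.823 MPa*sqrt(m)


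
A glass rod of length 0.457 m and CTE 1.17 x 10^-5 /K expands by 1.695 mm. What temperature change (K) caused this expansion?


Rearrange dL = alpha * L0 * dT for dT:
  dT = dL / (alpha * L0)
  dL (m) = 1.695 / 1000 = 0.001695
  dT = 0.001695 / ((1.17 x 10^-5) * 0.457) = 317.0 K

317.0 K


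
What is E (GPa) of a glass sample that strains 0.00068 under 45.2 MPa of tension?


Young's modulus: E = stress / strain
  E = 45.2 MPa / 0.00068 = 66470.59 MPa
Convert to GPa: 66470.59 / 1000 = 66.47 GPa

66.47 GPa


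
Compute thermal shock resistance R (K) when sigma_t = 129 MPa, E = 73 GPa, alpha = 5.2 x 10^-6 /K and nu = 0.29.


Thermal shock resistance: R = sigma * (1 - nu) / (E * alpha)
  Numerator = 129 * (1 - 0.29) = 91.59
  Denominator = 73 * 1000 * (5.2 x 10^-6) = 0.3796
  R = 91.59 / 0.3796 = 241.3 K

241.3 K


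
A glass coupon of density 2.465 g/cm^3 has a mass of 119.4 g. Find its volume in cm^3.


Rearrange rho = m / V:
  V = m / rho
  V = 119.4 / 2.465 = 48.438 cm^3

48.438 cm^3


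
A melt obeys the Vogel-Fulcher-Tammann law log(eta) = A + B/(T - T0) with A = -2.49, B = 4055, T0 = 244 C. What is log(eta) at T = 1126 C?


VFT equation: log(eta) = A + B / (T - T0)
  T - T0 = 1126 - 244 = 882
  B / (T - T0) = 4055 / 882 = 4.598
  log(eta) = -2.49 + 4.598 = 2.108

2.108


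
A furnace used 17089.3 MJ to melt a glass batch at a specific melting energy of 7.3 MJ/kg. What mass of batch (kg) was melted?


Rearrange E = m * s for m:
  m = E / s
  m = 17089.3 / 7.3 = 2341.0 kg

2341.0 kg


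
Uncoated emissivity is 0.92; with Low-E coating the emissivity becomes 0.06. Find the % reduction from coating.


Percentage reduction = (1 - coated/uncoated) * 100
  Ratio = 0.06 / 0.92 = 0.0652
  Reduction = (1 - 0.0652) * 100 = 93.5%

93.5%


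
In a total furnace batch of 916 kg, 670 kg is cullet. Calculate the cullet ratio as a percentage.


Cullet ratio = (cullet mass / total batch mass) * 100
  Ratio = 670 / 916 * 100 = 73.14%

73.14%


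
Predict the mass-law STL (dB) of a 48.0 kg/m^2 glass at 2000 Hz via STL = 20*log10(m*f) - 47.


Mass law: STL = 20 * log10(m * f) - 47
  m * f = 48.0 * 2000 = 96000
  log10(96000) = 4.98227
  STL = 20 * 4.98227 - 47 = 99.6454 - 47 = 52.6 dB

52.6 dB


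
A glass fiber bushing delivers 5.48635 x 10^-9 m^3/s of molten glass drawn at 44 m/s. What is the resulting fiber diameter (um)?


Cross-sectional area from continuity:
  A = Q / v = 5.48635 x 10^-9 / 44 = 1.246898 x 10^-10 m^2
Diameter from circular cross-section:
  d = sqrt(4A / pi) * 10^6 (m -> um)
  d = sqrt(4 * 1.246898 x 10^-10 / pi) * 10^6 = 12.6 um

12.6 um


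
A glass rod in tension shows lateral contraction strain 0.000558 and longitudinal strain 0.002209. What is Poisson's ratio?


Poisson's ratio: nu = lateral strain / axial strain
  nu = 0.000558 / 0.002209 = 0.2526

0.2526


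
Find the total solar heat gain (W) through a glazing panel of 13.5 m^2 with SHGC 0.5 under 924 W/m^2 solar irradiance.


Solar heat gain: Q = Area * SHGC * Irradiance
  Q = 13.5 * 0.5 * 924 = 6237 W

6237 W


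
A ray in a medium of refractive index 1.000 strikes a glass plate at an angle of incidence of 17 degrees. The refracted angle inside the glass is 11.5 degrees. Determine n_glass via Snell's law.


Apply Snell's law: n1 * sin(theta1) = n2 * sin(theta2)
  n2 = n1 * sin(theta1) / sin(theta2)
  sin(17) = 0.292372
  sin(11.5) = 0.199368
  n2 = 1.000 * 0.292372 / 0.199368 = 1.4665

1.4665


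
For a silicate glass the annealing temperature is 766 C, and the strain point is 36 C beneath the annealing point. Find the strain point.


Strain point = annealing point - difference:
  T_strain = 766 - 36 = 730 C

730 C


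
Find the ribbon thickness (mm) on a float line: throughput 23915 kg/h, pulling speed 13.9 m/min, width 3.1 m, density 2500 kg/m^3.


Ribbon cross-section from mass balance:
  Volume rate = throughput / density = 23915 / 2500 = 9.566 m^3/h
  thickness = volume rate / (speed * 60 * width), i.e.
  thickness = throughput / (60 * speed * width * density) * 1000
  thickness = 23915 / (60 * 13.9 * 3.1 * 2500) * 1000 = 3.7 mm

3.7 mm


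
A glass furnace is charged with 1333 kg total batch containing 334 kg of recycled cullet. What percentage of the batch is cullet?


Cullet ratio = (cullet mass / total batch mass) * 100
  Ratio = 334 / 1333 * 100 = 25.06%

25.06%


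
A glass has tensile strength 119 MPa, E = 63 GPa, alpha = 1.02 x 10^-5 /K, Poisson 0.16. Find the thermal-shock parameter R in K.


Thermal shock resistance: R = sigma * (1 - nu) / (E * alpha)
  Numerator = 119 * (1 - 0.16) = 99.96
  Denominator = 63 * 1000 * (1.02 x 10^-5) = 0.6426
  R = 99.96 / 0.6426 = 155.6 K

155.6 K


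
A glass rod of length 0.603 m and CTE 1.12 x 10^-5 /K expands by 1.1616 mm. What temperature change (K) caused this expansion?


Rearrange dL = alpha * L0 * dT for dT:
  dT = dL / (alpha * L0)
  dL (m) = 1.1616 / 1000 = 0.0011616
  dT = 0.0011616 / ((1.12 x 10^-5) * 0.603) = 172.0 K

172.0 K


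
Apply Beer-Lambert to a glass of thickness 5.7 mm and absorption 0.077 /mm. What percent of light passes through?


Beer-Lambert law: T = exp(-alpha * thickness)
  exponent = -0.077 * 5.7 = -0.4389
  T = exp(-0.4389) = 0.6447
  Percentage = 0.6447 * 100 = 64.47%

64.47%


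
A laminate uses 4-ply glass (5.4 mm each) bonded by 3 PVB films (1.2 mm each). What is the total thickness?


Total thickness = glass contribution + PVB contribution
  Glass: 4 * 5.4 = 21.6 mm
  PVB: 3 * 1.2 = 3.6 mm
  Total = 21.6 + 3.6 = 25.2 mm

25.2 mm


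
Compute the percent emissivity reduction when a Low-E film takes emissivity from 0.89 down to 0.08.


Percentage reduction = (1 - coated/uncoated) * 100
  Ratio = 0.08 / 0.89 = 0.0899
  Reduction = (1 - 0.0899) * 100 = 91.0%

91.0%


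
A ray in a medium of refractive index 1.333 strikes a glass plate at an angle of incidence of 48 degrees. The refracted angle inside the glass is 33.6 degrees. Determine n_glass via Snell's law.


Apply Snell's law: n1 * sin(theta1) = n2 * sin(theta2)
  n2 = n1 * sin(theta1) / sin(theta2)
  sin(48) = 0.743145
  sin(33.6) = 0.553392
  n2 = 1.333 * 0.743145 / 0.553392 = 1.7901

1.7901


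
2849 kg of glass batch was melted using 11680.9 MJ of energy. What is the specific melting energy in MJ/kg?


Rearrange E = m * s for s:
  s = E / m
  s = 11680.9 / 2849 = 4.1 MJ/kg

4.1 MJ/kg


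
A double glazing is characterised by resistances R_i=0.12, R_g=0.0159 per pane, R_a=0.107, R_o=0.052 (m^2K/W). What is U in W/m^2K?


Total thermal resistance (series):
  R_total = R_in + R_glass + R_air + R_glass + R_out
  R_total = 0.12 + 0.0159 + 0.107 + 0.0159 + 0.052 = 0.3108 m^2K/W
U-value = 1 / R_total = 1 / 0.3108 = 3.218 W/m^2K

3.218 W/m^2K


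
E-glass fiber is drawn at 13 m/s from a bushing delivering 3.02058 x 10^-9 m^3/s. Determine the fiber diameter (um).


Cross-sectional area from continuity:
  A = Q / v = 3.02058 x 10^-9 / 13 = 2.323523 x 10^-10 m^2
Diameter from circular cross-section:
  d = sqrt(4A / pi) * 10^6 (m -> um)
  d = sqrt(4 * 2.323523 x 10^-10 / pi) * 10^6 = 17.2 um

17.2 um


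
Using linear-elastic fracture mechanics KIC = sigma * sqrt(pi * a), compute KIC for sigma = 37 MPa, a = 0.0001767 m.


Fracture toughness: KIC = sigma * sqrt(pi * a)
  pi * a = pi * 0.0001767 = 0.000555119
  sqrt(pi * a) = 0.023561
  KIC = 37 * 0.023561 = 0.872 MPa*sqrt(m)

0.872 MPa*sqrt(m)


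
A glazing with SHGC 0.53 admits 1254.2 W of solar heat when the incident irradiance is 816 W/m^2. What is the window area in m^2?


Rearrange Q = Area * SHGC * Irradiance:
  Area = Q / (SHGC * Irradiance)
  Area = 1254.2 / (0.53 * 816) = 2.9 m^2

2.9 m^2


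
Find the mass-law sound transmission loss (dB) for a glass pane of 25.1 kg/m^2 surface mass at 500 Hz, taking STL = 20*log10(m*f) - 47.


Mass law: STL = 20 * log10(m * f) - 47
  m * f = 25.1 * 500 = 12550
  log10(12550) = 4.09864
  STL = 20 * 4.09864 - 47 = 81.9728 - 47 = 35.0 dB

35.0 dB


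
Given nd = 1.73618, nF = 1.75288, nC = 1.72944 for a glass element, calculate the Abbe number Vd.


Abbe number formula: Vd = (nd - 1) / (nF - nC)
  nd - 1 = 1.73618 - 1 = 0.73618
  nF - nC = 1.75288 - 1.72944 = 0.02344
  Vd = 0.73618 / 0.02344 = 31.41

31.41


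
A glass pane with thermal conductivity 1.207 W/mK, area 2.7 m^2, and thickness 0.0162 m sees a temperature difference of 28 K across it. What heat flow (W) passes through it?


Fourier's law: Q = k * A * dT / t
  Q = 1.207 * 2.7 * 28 / 0.0162
  Q = 91.2492 / 0.0162 = 5632.7 W

5632.7 W


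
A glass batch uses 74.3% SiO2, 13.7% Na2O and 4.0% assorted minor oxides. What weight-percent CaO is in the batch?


Pieces sum to 100%:
  CaO = 100 - (SiO2 + Na2O + others)
  CaO = 100 - (74.3 + 13.7 + 4.0) = 8.0%

8.0%


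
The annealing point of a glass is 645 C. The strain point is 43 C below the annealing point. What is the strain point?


Strain point = annealing point - difference:
  T_strain = 645 - 43 = 602 C

602 C


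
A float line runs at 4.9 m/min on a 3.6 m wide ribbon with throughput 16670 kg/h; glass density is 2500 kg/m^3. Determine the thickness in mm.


Ribbon cross-section from mass balance:
  Volume rate = throughput / density = 16670 / 2500 = 6.668 m^3/h
  thickness = volume rate / (speed * 60 * width), i.e.
  thickness = throughput / (60 * speed * width * density) * 1000
  thickness = 16670 / (60 * 4.9 * 3.6 * 2500) * 1000 = 6.3 mm

6.3 mm


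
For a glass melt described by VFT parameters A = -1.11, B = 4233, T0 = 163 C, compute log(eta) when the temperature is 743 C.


VFT equation: log(eta) = A + B / (T - T0)
  T - T0 = 743 - 163 = 580
  B / (T - T0) = 4233 / 580 = 7.298
  log(eta) = -1.11 + 7.298 = 6.188

6.188


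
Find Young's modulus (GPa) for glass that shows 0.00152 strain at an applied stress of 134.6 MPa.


Young's modulus: E = stress / strain
  E = 134.6 MPa / 0.00152 = 88552.63 MPa
Convert to GPa: 88552.63 / 1000 = 88.55 GPa

88.55 GPa


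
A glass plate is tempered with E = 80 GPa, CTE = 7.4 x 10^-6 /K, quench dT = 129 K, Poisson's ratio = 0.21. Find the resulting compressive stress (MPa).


Tempering stress: sigma = E * alpha * dT / (1 - nu)
  E (MPa) = 80 * 1000 = 80000
  Numerator = 80000 * (7.4 x 10^-6) * 129 = 76.368
  Denominator = 1 - 0.21 = 0.79
  sigma = 76.368 / 0.79 = 96.7 MPa

96.7 MPa


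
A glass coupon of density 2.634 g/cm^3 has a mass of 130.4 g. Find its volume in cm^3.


Rearrange rho = m / V:
  V = m / rho
  V = 130.4 / 2.634 = 49.506 cm^3

49.506 cm^3


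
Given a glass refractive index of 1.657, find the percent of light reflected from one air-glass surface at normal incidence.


Fresnel reflectance at normal incidence:
  R = ((n - 1)/(n + 1))^2
  (n - 1)/(n + 1) = (1.657 - 1)/(1.657 + 1) = 0.247271
  R = 0.247271^2 = 0.0611429
  R(%) = 0.0611429 * 100 = 6.114%

6.114%


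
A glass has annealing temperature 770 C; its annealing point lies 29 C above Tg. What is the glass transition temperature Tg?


Rearrange T_anneal = Tg + offset for Tg:
  Tg = T_anneal - offset = 770 - 29 = 741 C

741 C


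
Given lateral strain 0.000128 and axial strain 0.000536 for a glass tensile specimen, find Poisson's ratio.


Poisson's ratio: nu = lateral strain / axial strain
  nu = 0.000128 / 0.000536 = 0.2388

0.2388


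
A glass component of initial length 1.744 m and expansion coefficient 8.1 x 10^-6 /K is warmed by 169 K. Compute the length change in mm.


Thermal expansion formula: dL = alpha * L0 * dT
  dL = (8.1 x 10^-6) * 1.744 * 169 = 0.00238736 m
Convert to mm: 0.00238736 * 1000 = 2.3874 mm

2.3874 mm


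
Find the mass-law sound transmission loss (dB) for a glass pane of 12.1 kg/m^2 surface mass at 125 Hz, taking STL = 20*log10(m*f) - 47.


Mass law: STL = 20 * log10(m * f) - 47
  m * f = 12.1 * 125 = 1512.5
  log10(1512.5) = 3.1797
  STL = 20 * 3.1797 - 47 = 63.594 - 47 = 16.6 dB

16.6 dB


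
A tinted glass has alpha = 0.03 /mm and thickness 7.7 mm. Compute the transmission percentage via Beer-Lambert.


Beer-Lambert law: T = exp(-alpha * thickness)
  exponent = -0.03 * 7.7 = -0.231
  T = exp(-0.231) = 0.7937
  Percentage = 0.7937 * 100 = 79.37%

79.37%


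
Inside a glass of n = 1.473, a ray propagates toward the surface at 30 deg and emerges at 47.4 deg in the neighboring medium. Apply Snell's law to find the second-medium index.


Apply Snell's law: n1 * sin(theta1) = n2 * sin(theta2)
  n2 = n1 * sin(theta1) / sin(theta2)
  sin(30) = 0.5
  sin(47.4) = 0.736097
  n2 = 1.473 * 0.5 / 0.736097 = 1.0005

1.0005


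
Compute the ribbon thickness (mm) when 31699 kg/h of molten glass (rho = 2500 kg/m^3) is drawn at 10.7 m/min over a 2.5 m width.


Ribbon cross-section from mass balance:
  Volume rate = throughput / density = 31699 / 2500 = 12.6796 m^3/h
  thickness = volume rate / (speed * 60 * width), i.e.
  thickness = throughput / (60 * speed * width * density) * 1000
  thickness = 31699 / (60 * 10.7 * 2.5 * 2500) * 1000 = 7.9 mm

7.9 mm


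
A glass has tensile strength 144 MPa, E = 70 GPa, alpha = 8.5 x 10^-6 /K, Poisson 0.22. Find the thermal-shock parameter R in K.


Thermal shock resistance: R = sigma * (1 - nu) / (E * alpha)
  Numerator = 144 * (1 - 0.22) = 112.32
  Denominator = 70 * 1000 * (8.5 x 10^-6) = 0.595
  R = 112.32 / 0.595 = 188.8 K

188.8 K


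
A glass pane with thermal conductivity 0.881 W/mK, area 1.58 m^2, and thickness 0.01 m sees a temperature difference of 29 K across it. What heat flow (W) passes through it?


Fourier's law: Q = k * A * dT / t
  Q = 0.881 * 1.58 * 29 / 0.01
  Q = 40.36742 / 0.01 = 4036.7 W

4036.7 W


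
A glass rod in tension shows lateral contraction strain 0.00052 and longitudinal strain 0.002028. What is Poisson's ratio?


Poisson's ratio: nu = lateral strain / axial strain
  nu = 0.00052 / 0.002028 = 0.2564

0.2564


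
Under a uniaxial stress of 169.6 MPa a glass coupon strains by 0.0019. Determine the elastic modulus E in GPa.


Young's modulus: E = stress / strain
  E = 169.6 MPa / 0.0019 = 89263.16 MPa
Convert to GPa: 89263.16 / 1000 = 89.26 GPa

89.26 GPa


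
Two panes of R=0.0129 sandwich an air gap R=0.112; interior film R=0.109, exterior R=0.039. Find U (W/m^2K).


Total thermal resistance (series):
  R_total = R_in + R_glass + R_air + R_glass + R_out
  R_total = 0.109 + 0.0129 + 0.112 + 0.0129 + 0.039 = 0.2858 m^2K/W
U-value = 1 / R_total = 1 / 0.2858 = 3.499 W/m^2K

3.499 W/m^2K


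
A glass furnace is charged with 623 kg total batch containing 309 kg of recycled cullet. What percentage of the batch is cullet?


Cullet ratio = (cullet mass / total batch mass) * 100
  Ratio = 309 / 623 * 100 = 49.6%

49.6%


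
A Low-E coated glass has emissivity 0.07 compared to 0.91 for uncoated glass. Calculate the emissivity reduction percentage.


Percentage reduction = (1 - coated/uncoated) * 100
  Ratio = 0.07 / 0.91 = 0.0769
  Reduction = (1 - 0.0769) * 100 = 92.3%

92.3%


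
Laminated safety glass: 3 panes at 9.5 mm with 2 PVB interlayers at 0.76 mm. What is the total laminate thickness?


Total thickness = glass contribution + PVB contribution
  Glass: 3 * 9.5 = 28.5 mm
  PVB: 2 * 0.76 = 1.52 mm
  Total = 28.5 + 1.52 = 30.02 mm

30.02 mm


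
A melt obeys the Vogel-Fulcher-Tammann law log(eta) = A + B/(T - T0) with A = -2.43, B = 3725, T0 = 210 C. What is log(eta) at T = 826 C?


VFT equation: log(eta) = A + B / (T - T0)
  T - T0 = 826 - 210 = 616
  B / (T - T0) = 3725 / 616 = 6.047
  log(eta) = -2.43 + 6.047 = 3.617

3.617


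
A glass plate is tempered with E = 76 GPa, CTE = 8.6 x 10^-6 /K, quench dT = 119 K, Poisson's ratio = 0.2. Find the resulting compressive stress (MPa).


Tempering stress: sigma = E * alpha * dT / (1 - nu)
  E (MPa) = 76 * 1000 = 76000
  Numerator = 76000 * (8.6 x 10^-6) * 119 = 77.7784
  Denominator = 1 - 0.2 = 0.8
  sigma = 77.7784 / 0.8 = 97.2 MPa

97.2 MPa


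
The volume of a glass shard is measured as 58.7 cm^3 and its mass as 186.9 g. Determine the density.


Use the definition of density:
  rho = mass / volume
  rho = 186.9 / 58.7 = 3.184 g/cm^3

3.184 g/cm^3


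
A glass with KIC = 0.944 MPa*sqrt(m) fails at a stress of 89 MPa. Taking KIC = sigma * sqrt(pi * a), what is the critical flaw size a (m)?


Rearrange KIC = sigma * sqrt(pi * a):
  sqrt(pi * a) = KIC / sigma
  sqrt(pi * a) = 0.944 / 89 = 0.010607
  a = (KIC / sigma)^2 / pi
  a = 0.010607^2 / pi = 0.0000358 m

0.0000358 m


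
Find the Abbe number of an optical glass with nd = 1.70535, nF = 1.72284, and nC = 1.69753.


Abbe number formula: Vd = (nd - 1) / (nF - nC)
  nd - 1 = 1.70535 - 1 = 0.70535
  nF - nC = 1.72284 - 1.69753 = 0.02531
  Vd = 0.70535 / 0.02531 = 27.87

27.87


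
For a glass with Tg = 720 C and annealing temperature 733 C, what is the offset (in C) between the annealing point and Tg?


Offset = T_anneal - Tg:
  offset = 733 - 720 = 13 C

13 C


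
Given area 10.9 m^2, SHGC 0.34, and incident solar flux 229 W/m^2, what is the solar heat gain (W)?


Solar heat gain: Q = Area * SHGC * Irradiance
  Q = 10.9 * 0.34 * 229 = 848.7 W

848.7 W


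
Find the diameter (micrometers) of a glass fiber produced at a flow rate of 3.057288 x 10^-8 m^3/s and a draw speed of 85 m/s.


Cross-sectional area from continuity:
  A = Q / v = 3.057288 x 10^-8 / 85 = 3.596809 x 10^-10 m^2
Diameter from circular cross-section:
  d = sqrt(4A / pi) * 10^6 (m -> um)
  d = sqrt(4 * 3.596809 x 10^-10 / pi) * 10^6 = 21.4 um

21.4 um


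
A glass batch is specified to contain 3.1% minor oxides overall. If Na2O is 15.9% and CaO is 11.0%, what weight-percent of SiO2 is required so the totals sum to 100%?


Known pieces sum to 100%:
  SiO2 = 100 - (others + Na2O + CaO)
  SiO2 = 100 - (3.1 + 15.9 + 11.0) = 70.0%

70.0%


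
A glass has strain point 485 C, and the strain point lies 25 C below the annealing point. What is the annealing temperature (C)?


T_anneal = T_strain + gap:
  T_anneal = 485 + 25 = 510 C

510 C


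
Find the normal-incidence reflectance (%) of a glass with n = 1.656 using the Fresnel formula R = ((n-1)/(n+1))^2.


Fresnel reflectance at normal incidence:
  R = ((n - 1)/(n + 1))^2
  (n - 1)/(n + 1) = (1.656 - 1)/(1.656 + 1) = 0.246988
  R = 0.246988^2 = 0.0610031
  R(%) = 0.0610031 * 100 = 6.1%

6.1%


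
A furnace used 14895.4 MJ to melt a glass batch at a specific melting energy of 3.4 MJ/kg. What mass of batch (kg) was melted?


Rearrange E = m * s for m:
  m = E / s
  m = 14895.4 / 3.4 = 4381.0 kg

4381.0 kg


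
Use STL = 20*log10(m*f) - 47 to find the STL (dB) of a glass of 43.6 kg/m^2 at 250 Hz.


Mass law: STL = 20 * log10(m * f) - 47
  m * f = 43.6 * 250 = 10900
  log10(10900) = 4.03743
  STL = 20 * 4.03743 - 47 = 80.7486 - 47 = 33.7 dB

33.7 dB


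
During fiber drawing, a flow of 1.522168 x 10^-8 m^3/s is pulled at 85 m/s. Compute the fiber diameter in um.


Cross-sectional area from continuity:
  A = Q / v = 1.522168 x 10^-8 / 85 = 1.790786 x 10^-10 m^2
Diameter from circular cross-section:
  d = sqrt(4A / pi) * 10^6 (m -> um)
  d = sqrt(4 * 1.790786 x 10^-10 / pi) * 10^6 = 15.1 um

15.1 um


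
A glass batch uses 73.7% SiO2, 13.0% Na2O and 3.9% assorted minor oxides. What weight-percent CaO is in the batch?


Pieces sum to 100%:
  CaO = 100 - (SiO2 + Na2O + others)
  CaO = 100 - (73.7 + 13.0 + 3.9) = 9.4%

9.4%


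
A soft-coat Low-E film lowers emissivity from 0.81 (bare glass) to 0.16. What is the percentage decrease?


Percentage reduction = (1 - coated/uncoated) * 100
  Ratio = 0.16 / 0.81 = 0.1975
  Reduction = (1 - 0.1975) * 100 = 80.2%

80.2%


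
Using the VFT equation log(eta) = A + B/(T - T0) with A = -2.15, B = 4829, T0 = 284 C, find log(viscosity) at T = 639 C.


VFT equation: log(eta) = A + B / (T - T0)
  T - T0 = 639 - 284 = 355
  B / (T - T0) = 4829 / 355 = 13.603
  log(eta) = -2.15 + 13.603 = 11.453

11.453


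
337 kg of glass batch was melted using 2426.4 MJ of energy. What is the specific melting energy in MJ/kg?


Rearrange E = m * s for s:
  s = E / m
  s = 2426.4 / 337 = 7.2 MJ/kg

7.2 MJ/kg


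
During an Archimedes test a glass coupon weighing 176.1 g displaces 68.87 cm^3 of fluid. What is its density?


Use the definition of density:
  rho = mass / volume
  rho = 176.1 / 68.87 = 2.557 g/cm^3

2.557 g/cm^3


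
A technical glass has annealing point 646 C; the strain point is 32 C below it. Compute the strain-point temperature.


Strain point = annealing point - difference:
  T_strain = 646 - 32 = 614 C

614 C


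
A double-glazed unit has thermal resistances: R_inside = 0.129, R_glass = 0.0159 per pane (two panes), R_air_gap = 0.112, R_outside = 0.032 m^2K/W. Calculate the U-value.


Total thermal resistance (series):
  R_total = R_in + R_glass + R_air + R_glass + R_out
  R_total = 0.129 + 0.0159 + 0.112 + 0.0159 + 0.032 = 0.3048 m^2K/W
U-value = 1 / R_total = 1 / 0.3048 = 3.281 W/m^2K

3.281 W/m^2K


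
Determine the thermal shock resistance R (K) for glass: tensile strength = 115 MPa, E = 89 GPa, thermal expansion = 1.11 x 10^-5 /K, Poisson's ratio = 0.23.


Thermal shock resistance: R = sigma * (1 - nu) / (E * alpha)
  Numerator = 115 * (1 - 0.23) = 88.55
  Denominator = 89 * 1000 * (1.11 x 10^-5) = 0.9879
  R = 88.55 / 0.9879 = 89.6 K

89.6 K


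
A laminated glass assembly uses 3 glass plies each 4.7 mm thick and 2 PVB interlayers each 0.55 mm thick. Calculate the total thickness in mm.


Total thickness = glass contribution + PVB contribution
  Glass: 3 * 4.7 = 14.1 mm
  PVB: 2 * 0.55 = 1.1 mm
  Total = 14.1 + 1.1 = 15.2 mm

15.2 mm


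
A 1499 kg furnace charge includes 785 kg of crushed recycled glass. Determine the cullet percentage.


Cullet ratio = (cullet mass / total batch mass) * 100
  Ratio = 785 / 1499 * 100 = 52.37%

52.37%


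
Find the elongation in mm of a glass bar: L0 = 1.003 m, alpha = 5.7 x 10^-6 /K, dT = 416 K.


Thermal expansion formula: dL = alpha * L0 * dT
  dL = (5.7 x 10^-6) * 1.003 * 416 = 0.00237831 m
Convert to mm: 0.00237831 * 1000 = 2.3783 mm

2.3783 mm


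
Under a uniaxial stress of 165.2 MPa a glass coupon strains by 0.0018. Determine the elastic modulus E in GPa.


Young's modulus: E = stress / strain
  E = 165.2 MPa / 0.0018 = 91777.78 MPa
Convert to GPa: 91777.78 / 1000 = 91.78 GPa

91.78 GPa


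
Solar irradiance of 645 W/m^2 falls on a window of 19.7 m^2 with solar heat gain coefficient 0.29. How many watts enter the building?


Solar heat gain: Q = Area * SHGC * Irradiance
  Q = 19.7 * 0.29 * 645 = 3684.9 W

3684.9 W


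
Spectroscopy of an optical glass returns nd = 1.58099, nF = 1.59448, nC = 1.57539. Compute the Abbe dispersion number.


Abbe number formula: Vd = (nd - 1) / (nF - nC)
  nd - 1 = 1.58099 - 1 = 0.58099
  nF - nC = 1.59448 - 1.57539 = 0.01909
  Vd = 0.58099 / 0.01909 = 30.43

30.43


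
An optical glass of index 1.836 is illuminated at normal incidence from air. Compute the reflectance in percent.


Fresnel reflectance at normal incidence:
  R = ((n - 1)/(n + 1))^2
  (n - 1)/(n + 1) = (1.836 - 1)/(1.836 + 1) = 0.294781
  R = 0.294781^2 = 0.0868958
  R(%) = 0.0868958 * 100 = 8.69%

8.69%


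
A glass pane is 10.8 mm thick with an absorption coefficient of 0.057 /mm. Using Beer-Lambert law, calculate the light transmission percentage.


Beer-Lambert law: T = exp(-alpha * thickness)
  exponent = -0.057 * 10.8 = -0.6156
  T = exp(-0.6156) = 0.5403
  Percentage = 0.5403 * 100 = 54.03%

54.03%


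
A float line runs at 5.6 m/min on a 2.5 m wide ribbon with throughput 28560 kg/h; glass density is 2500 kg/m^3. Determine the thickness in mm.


Ribbon cross-section from mass balance:
  Volume rate = throughput / density = 28560 / 2500 = 11.424 m^3/h
  thickness = volume rate / (speed * 60 * width), i.e.
  thickness = throughput / (60 * speed * width * density) * 1000
  thickness = 28560 / (60 * 5.6 * 2.5 * 2500) * 1000 = 13.6 mm

13.6 mm


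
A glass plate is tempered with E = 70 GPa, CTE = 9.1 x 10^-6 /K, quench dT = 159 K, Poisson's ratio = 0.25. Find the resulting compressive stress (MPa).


Tempering stress: sigma = E * alpha * dT / (1 - nu)
  E (MPa) = 70 * 1000 = 70000
  Numerator = 70000 * (9.1 x 10^-6) * 159 = 101.283
  Denominator = 1 - 0.25 = 0.75
  sigma = 101.283 / 0.75 = 135.0 MPa

135.0 MPa


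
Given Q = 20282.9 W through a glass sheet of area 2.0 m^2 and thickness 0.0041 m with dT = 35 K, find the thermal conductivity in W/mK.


Fourier's law rearranged: k = Q * t / (A * dT)
  Numerator = 20282.9 * 0.0041 = 83.15989
  Denominator = 2.0 * 35 = 70.0
  k = 83.15989 / 70.0 = 1.188 W/mK

1.188 W/mK


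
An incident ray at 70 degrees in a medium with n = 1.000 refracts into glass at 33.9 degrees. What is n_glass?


Apply Snell's law: n1 * sin(theta1) = n2 * sin(theta2)
  n2 = n1 * sin(theta1) / sin(theta2)
  sin(70) = 0.939693
  sin(33.9) = 0.557745
  n2 = 1.000 * 0.939693 / 0.557745 = 1.6848

1.6848


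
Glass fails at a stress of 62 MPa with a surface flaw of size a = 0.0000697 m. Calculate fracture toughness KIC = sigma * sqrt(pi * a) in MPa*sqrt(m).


Fracture toughness: KIC = sigma * sqrt(pi * a)
  pi * a = pi * 0.0000697 = 0.000218969
  sqrt(pi * a) = 0.014798
  KIC = 62 * 0.014798 = 0.917 MPa*sqrt(m)

0.917 MPa*sqrt(m)


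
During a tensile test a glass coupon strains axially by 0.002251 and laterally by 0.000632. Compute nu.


Poisson's ratio: nu = lateral strain / axial strain
  nu = 0.000632 / 0.002251 = 0.2808

0.2808


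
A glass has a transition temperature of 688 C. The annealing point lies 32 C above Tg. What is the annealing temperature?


The annealing temperature is Tg plus the offset:
  T_anneal = 688 + 32 = 720 C

720 C


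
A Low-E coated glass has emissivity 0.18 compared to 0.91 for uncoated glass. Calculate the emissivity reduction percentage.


Percentage reduction = (1 - coated/uncoated) * 100
  Ratio = 0.18 / 0.91 = 0.1978
  Reduction = (1 - 0.1978) * 100 = 80.2%

80.2%


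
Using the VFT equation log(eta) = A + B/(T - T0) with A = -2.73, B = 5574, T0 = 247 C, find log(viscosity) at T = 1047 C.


VFT equation: log(eta) = A + B / (T - T0)
  T - T0 = 1047 - 247 = 800
  B / (T - T0) = 5574 / 800 = 6.968
  log(eta) = -2.73 + 6.968 = 4.238

4.238


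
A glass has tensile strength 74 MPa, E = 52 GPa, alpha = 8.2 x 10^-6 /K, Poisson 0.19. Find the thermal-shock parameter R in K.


Thermal shock resistance: R = sigma * (1 - nu) / (E * alpha)
  Numerator = 74 * (1 - 0.19) = 59.94
  Denominator = 52 * 1000 * (8.2 x 10^-6) = 0.4264
  R = 59.94 / 0.4264 = 140.6 K

140.6 K


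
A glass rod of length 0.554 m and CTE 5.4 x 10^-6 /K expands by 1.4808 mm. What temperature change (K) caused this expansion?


Rearrange dL = alpha * L0 * dT for dT:
  dT = dL / (alpha * L0)
  dL (m) = 1.4808 / 1000 = 0.0014808
  dT = 0.0014808 / ((5.4 x 10^-6) * 0.554) = 495.0 K

495.0 K


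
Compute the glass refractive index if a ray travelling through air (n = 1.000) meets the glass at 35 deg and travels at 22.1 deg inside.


Apply Snell's law: n1 * sin(theta1) = n2 * sin(theta2)
  n2 = n1 * sin(theta1) / sin(theta2)
  sin(35) = 0.573576
  sin(22.1) = 0.376224
  n2 = 1.000 * 0.573576 / 0.376224 = 1.5246

1.5246


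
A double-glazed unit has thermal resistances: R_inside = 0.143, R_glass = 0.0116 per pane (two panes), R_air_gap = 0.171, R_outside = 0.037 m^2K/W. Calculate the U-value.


Total thermal resistance (series):
  R_total = R_in + R_glass + R_air + R_glass + R_out
  R_total = 0.143 + 0.0116 + 0.171 + 0.0116 + 0.037 = 0.3742 m^2K/W
U-value = 1 / R_total = 1 / 0.3742 = 2.672 W/m^2K

2.672 W/m^2K


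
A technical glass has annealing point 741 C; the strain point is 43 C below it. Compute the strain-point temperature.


Strain point = annealing point - difference:
  T_strain = 741 - 43 = 698 C

698 C


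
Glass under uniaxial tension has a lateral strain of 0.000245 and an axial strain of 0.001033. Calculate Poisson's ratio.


Poisson's ratio: nu = lateral strain / axial strain
  nu = 0.000245 / 0.001033 = 0.2372

0.2372


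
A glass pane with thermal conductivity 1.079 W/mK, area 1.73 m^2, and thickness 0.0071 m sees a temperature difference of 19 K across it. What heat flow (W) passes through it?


Fourier's law: Q = k * A * dT / t
  Q = 1.079 * 1.73 * 19 / 0.0071
  Q = 35.46673 / 0.0071 = 4995.3 W

4995.3 W


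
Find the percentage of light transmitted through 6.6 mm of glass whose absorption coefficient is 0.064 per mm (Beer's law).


Beer-Lambert law: T = exp(-alpha * thickness)
  exponent = -0.064 * 6.6 = -0.4224
  T = exp(-0.4224) = 0.6555
  Percentage = 0.6555 * 100 = 65.55%

65.55%


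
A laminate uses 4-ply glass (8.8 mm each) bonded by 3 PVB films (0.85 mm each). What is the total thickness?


Total thickness = glass contribution + PVB contribution
  Glass: 4 * 8.8 = 35.2 mm
  PVB: 3 * 0.85 = 2.55 mm
  Total = 35.2 + 2.55 = 37.75 mm

37.75 mm


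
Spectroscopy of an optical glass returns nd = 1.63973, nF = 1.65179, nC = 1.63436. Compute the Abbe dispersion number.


Abbe number formula: Vd = (nd - 1) / (nF - nC)
  nd - 1 = 1.63973 - 1 = 0.63973
  nF - nC = 1.65179 - 1.63436 = 0.01743
  Vd = 0.63973 / 0.01743 = 36.7

36.7


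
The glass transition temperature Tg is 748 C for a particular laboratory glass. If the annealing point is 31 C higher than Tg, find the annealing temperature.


The annealing temperature is Tg plus the offset:
  T_anneal = 748 + 31 = 779 C

779 C


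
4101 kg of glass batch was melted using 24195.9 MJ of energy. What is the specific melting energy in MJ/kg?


Rearrange E = m * s for s:
  s = E / m
  s = 24195.9 / 4101 = 5.9 MJ/kg

5.9 MJ/kg


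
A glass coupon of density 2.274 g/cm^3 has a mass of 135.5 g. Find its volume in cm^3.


Rearrange rho = m / V:
  V = m / rho
  V = 135.5 / 2.274 = 59.587 cm^3

59.587 cm^3


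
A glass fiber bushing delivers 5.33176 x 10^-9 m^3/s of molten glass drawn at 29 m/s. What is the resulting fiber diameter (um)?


Cross-sectional area from continuity:
  A = Q / v = 5.33176 x 10^-9 / 29 = 1.838538 x 10^-10 m^2
Diameter from circular cross-section:
  d = sqrt(4A / pi) * 10^6 (m -> um)
  d = sqrt(4 * 1.838538 x 10^-10 / pi) * 10^6 = 15.3 um

15.3 um


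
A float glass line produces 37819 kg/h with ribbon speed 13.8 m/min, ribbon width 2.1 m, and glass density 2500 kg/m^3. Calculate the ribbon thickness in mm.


Ribbon cross-section from mass balance:
  Volume rate = throughput / density = 37819 / 2500 = 15.1276 m^3/h
  thickness = volume rate / (speed * 60 * width), i.e.
  thickness = throughput / (60 * speed * width * density) * 1000
  thickness = 37819 / (60 * 13.8 * 2.1 * 2500) * 1000 = 8.7 mm

8.7 mm


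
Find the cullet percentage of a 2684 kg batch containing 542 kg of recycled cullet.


Cullet ratio = (cullet mass / total batch mass) * 100
  Ratio = 542 / 2684 * 100 = 20.19%

20.19%


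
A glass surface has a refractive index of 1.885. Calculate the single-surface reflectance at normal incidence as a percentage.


Fresnel reflectance at normal incidence:
  R = ((n - 1)/(n + 1))^2
  (n - 1)/(n + 1) = (1.885 - 1)/(1.885 + 1) = 0.306759
  R = 0.306759^2 = 0.0941011
  R(%) = 0.0941011 * 100 = 9.41%

9.41%


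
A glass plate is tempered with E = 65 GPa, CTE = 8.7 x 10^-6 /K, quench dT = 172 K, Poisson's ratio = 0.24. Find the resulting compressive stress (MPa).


Tempering stress: sigma = E * alpha * dT / (1 - nu)
  E (MPa) = 65 * 1000 = 65000
  Numerator = 65000 * (8.7 x 10^-6) * 172 = 97.266
  Denominator = 1 - 0.24 = 0.76
  sigma = 97.266 / 0.76 = 128.0 MPa

128.0 MPa


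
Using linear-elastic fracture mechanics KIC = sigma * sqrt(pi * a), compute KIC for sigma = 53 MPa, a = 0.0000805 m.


Fracture toughness: KIC = sigma * sqrt(pi * a)
  pi * a = pi * 0.0000805 = 0.000252898
  sqrt(pi * a) = 0.015903
  KIC = 53 * 0.015903 = 0.843 MPa*sqrt(m)

0.843 MPa*sqrt(m)
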